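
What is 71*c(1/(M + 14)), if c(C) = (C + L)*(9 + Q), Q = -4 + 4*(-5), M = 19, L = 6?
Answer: -70645/11 ≈ -6422.3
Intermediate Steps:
Q = -24 (Q = -4 - 20 = -24)
c(C) = -90 - 15*C (c(C) = (C + 6)*(9 - 24) = (6 + C)*(-15) = -90 - 15*C)
71*c(1/(M + 14)) = 71*(-90 - 15/(19 + 14)) = 71*(-90 - 15/33) = 71*(-90 - 15*1/33) = 71*(-90 - 5/11) = 71*(-995/11) = -70645/11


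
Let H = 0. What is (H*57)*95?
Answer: 0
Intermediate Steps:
(H*57)*95 = (0*57)*95 = 0*95 = 0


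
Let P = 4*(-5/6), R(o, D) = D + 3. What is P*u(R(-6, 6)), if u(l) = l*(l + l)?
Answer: -540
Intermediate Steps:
R(o, D) = 3 + D
u(l) = 2*l² (u(l) = l*(2*l) = 2*l²)
P = -10/3 (P = 4*(-5*⅙) = 4*(-⅚) = -10/3 ≈ -3.3333)
P*u(R(-6, 6)) = -20*(3 + 6)²/3 = -20*9²/3 = -20*81/3 = -10/3*162 = -540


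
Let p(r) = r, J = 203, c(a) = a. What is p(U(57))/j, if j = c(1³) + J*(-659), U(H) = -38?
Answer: 19/66888 ≈ 0.00028406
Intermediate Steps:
j = -133776 (j = 1³ + 203*(-659) = 1 - 133777 = -133776)
p(U(57))/j = -38/(-133776) = -38*(-1/133776) = 19/66888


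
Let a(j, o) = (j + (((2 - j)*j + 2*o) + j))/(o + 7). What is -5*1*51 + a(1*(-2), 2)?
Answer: -2303/9 ≈ -255.89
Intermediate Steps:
a(j, o) = (2*j + 2*o + j*(2 - j))/(7 + o) (a(j, o) = (j + ((j*(2 - j) + 2*o) + j))/(7 + o) = (j + ((2*o + j*(2 - j)) + j))/(7 + o) = (j + (j + 2*o + j*(2 - j)))/(7 + o) = (2*j + 2*o + j*(2 - j))/(7 + o))
-5*1*51 + a(1*(-2), 2) = -5*1*51 + (-(1*(-2))**2 + 2*2 + 4*(1*(-2)))/(7 + 2) = -5*51 + (-1*(-2)**2 + 4 + 4*(-2))/9 = -255 + (-1*4 + 4 - 8)/9 = -255 + (-4 + 4 - 8)/9 = -255 + (1/9)*(-8) = -255 - 8/9 = -2303/9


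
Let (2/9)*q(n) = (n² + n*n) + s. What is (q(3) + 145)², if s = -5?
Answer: 165649/4 ≈ 41412.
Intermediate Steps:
q(n) = -45/2 + 9*n² (q(n) = 9*((n² + n*n) - 5)/2 = 9*((n² + n²) - 5)/2 = 9*(2*n² - 5)/2 = 9*(-5 + 2*n²)/2 = -45/2 + 9*n²)
(q(3) + 145)² = ((-45/2 + 9*3²) + 145)² = ((-45/2 + 9*9) + 145)² = ((-45/2 + 81) + 145)² = (117/2 + 145)² = (407/2)² = 165649/4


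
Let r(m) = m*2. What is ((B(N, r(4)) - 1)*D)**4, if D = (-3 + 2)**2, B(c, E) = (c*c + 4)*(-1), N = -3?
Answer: 38416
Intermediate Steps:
r(m) = 2*m
B(c, E) = -4 - c**2 (B(c, E) = (c**2 + 4)*(-1) = (4 + c**2)*(-1) = -4 - c**2)
D = 1 (D = (-1)**2 = 1)
((B(N, r(4)) - 1)*D)**4 = (((-4 - 1*(-3)**2) - 1)*1)**4 = (((-4 - 1*9) - 1)*1)**4 = (((-4 - 9) - 1)*1)**4 = ((-13 - 1)*1)**4 = (-14*1)**4 = (-14)**4 = 38416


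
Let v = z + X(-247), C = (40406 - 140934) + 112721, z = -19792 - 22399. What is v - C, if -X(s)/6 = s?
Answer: -52902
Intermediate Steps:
X(s) = -6*s
z = -42191
C = 12193 (C = -100528 + 112721 = 12193)
v = -40709 (v = -42191 - 6*(-247) = -42191 + 1482 = -40709)
v - C = -40709 - 1*12193 = -40709 - 12193 = -52902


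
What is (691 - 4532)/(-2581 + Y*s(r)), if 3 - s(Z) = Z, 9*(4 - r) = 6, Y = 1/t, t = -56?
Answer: 645288/433607 ≈ 1.4882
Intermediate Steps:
Y = -1/56 (Y = 1/(-56) = -1/56 ≈ -0.017857)
r = 10/3 (r = 4 - ⅑*6 = 4 - ⅔ = 10/3 ≈ 3.3333)
s(Z) = 3 - Z
(691 - 4532)/(-2581 + Y*s(r)) = (691 - 4532)/(-2581 - (3 - 1*10/3)/56) = -3841/(-2581 - (3 - 10/3)/56) = -3841/(-2581 - 1/56*(-⅓)) = -3841/(-2581 + 1/168) = -3841/(-433607/168) = -3841*(-168/433607) = 645288/433607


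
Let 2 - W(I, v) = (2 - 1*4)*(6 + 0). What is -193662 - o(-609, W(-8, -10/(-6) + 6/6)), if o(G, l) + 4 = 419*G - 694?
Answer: 62207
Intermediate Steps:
W(I, v) = 14 (W(I, v) = 2 - (2 - 1*4)*(6 + 0) = 2 - (2 - 4)*6 = 2 - (-2)*6 = 2 - 1*(-12) = 2 + 12 = 14)
o(G, l) = -698 + 419*G (o(G, l) = -4 + (419*G - 694) = -4 + (-694 + 419*G) = -698 + 419*G)
-193662 - o(-609, W(-8, -10/(-6) + 6/6)) = -193662 - (-698 + 419*(-609)) = -193662 - (-698 - 255171) = -193662 - 1*(-255869) = -193662 + 255869 = 62207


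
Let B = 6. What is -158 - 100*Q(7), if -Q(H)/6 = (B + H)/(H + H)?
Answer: 2794/7 ≈ 399.14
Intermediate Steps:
Q(H) = -3*(6 + H)/H (Q(H) = -6*(6 + H)/(H + H) = -6*(6 + H)/(2*H) = -6*(6 + H)*1/(2*H) = -3*(6 + H)/H)
-158 - 100*Q(7) = -158 - 100*(-3 - 18/7) = -158 - 100*(-39/7) = -158 + 3900/7 = 2794/7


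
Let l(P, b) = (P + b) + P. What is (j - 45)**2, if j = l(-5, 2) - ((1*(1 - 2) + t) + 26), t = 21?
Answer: 9801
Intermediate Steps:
l(P, b) = b + 2*P
j = -54 (j = (2 + 2*(-5)) - ((1*(1 - 2) + 21) + 26) = (2 - 10) - ((1*(-1) + 21) + 26) = -8 - ((-1 + 21) + 26) = -8 - (20 + 26) = -8 - 1*46 = -8 - 46 = -54)
(j - 45)**2 = (-54 - 45)**2 = (-99)**2 = 9801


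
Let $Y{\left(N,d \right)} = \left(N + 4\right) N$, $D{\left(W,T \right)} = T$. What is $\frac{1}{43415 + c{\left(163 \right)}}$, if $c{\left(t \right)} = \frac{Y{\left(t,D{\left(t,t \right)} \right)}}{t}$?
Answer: $\frac{1}{43582} \approx 2.2945 \cdot 10^{-5}$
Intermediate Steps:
$Y{\left(N,d \right)} = N \left(4 + N\right)$ ($Y{\left(N,d \right)} = \left(4 + N\right) N = N \left(4 + N\right)$)
$c{\left(t \right)} = 4 + t$ ($c{\left(t \right)} = \frac{t \left(4 + t\right)}{t} = 4 + t$)
$\frac{1}{43415 + c{\left(163 \right)}} = \frac{1}{43415 + \left(4 + 163\right)} = \frac{1}{43415 + 167} = \frac{1}{43582}$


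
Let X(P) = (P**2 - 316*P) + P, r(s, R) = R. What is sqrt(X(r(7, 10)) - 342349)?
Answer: I*sqrt(345399) ≈ 587.71*I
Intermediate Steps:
X(P) = P**2 - 315*P
sqrt(X(r(7, 10)) - 342349) = sqrt(10*(-315 + 10) - 342349) = sqrt(10*(-305) - 342349) = sqrt(-3050 - 342349) = sqrt(-345399) = I*sqrt(345399)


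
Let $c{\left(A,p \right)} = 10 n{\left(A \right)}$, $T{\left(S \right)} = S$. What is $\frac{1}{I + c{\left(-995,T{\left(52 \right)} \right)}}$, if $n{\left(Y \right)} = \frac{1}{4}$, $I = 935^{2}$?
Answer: $\frac{2}{1748455} \approx 1.1439 \cdot 10^{-6}$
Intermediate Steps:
$I = 874225$
$n{\left(Y \right)} = \frac{1}{4}$
$c{\left(A,p \right)} = \frac{5}{2}$ ($c{\left(A,p \right)} = 10 \cdot \frac{1}{4} = \frac{5}{2}$)
$\frac{1}{I + c{\left(-995,T{\left(52 \right)} \right)}} = \frac{1}{874225 + \frac{5}{2}} = \frac{1}{\frac{1748455}{2}} = \frac{2}{1748455}$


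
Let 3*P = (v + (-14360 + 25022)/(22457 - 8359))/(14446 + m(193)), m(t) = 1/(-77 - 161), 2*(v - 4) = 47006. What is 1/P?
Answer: 10386642087/5634009916 ≈ 1.8436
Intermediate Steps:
v = 23507 (v = 4 + (½)*47006 = 4 + 23503 = 23507)
m(t) = -1/238 (m(t) = 1/(-238) = -1/238)
P = 5634009916/10386642087 (P = ((23507 + (-14360 + 25022)/(22457 - 8359))/(14446 - 1/238))/3 = ((23507 + 10662/14098)/(3438147/238))/3 = ((23507 + 10662*(1/14098))*(238/3438147))/3 = ((23507 + 5331/7049)*(238/3438147))/3 = ((165706174/7049)*(238/3438147))/3 = (⅓)*(5634009916/3462214029) = 5634009916/10386642087 ≈ 0.54243)
1/P = 1/(5634009916/10386642087) = 10386642087/5634009916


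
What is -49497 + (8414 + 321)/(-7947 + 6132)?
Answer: -17969158/363 ≈ -49502.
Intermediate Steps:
-49497 + (8414 + 321)/(-7947 + 6132) = -49497 + 8735/(-1815) = -49497 + 8735*(-1/1815) = -49497 - 1747/363 = -17969158/363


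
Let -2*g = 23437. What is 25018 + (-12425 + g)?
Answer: 1749/2 ≈ 874.50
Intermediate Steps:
g = -23437/2 (g = -1/2*23437 = -23437/2 ≈ -11719.)
25018 + (-12425 + g) = 25018 + (-12425 - 23437/2) = 25018 - 48287/2 = 1749/2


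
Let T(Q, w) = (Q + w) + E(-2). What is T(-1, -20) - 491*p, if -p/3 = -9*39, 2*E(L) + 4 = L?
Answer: -517047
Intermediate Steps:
E(L) = -2 + L/2
p = 1053 (p = -(-27)*39 = -3*(-351) = 1053)
T(Q, w) = -3 + Q + w (T(Q, w) = (Q + w) + (-2 + (½)*(-2)) = (Q + w) + (-2 - 1) = (Q + w) - 3 = -3 + Q + w)
T(-1, -20) - 491*p = (-3 - 1 - 20) - 491*1053 = -24 - 517023 = -517047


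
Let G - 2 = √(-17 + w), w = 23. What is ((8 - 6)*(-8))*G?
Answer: -32 - 16*√6 ≈ -71.192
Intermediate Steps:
G = 2 + √6 (G = 2 + √(-17 + 23) = 2 + √6 ≈ 4.4495)
((8 - 6)*(-8))*G = ((8 - 6)*(-8))*(2 + √6) = (2*(-8))*(2 + √6) = -16*(2 + √6) = -32 - 16*√6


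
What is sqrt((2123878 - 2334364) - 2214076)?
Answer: I*sqrt(2424562) ≈ 1557.1*I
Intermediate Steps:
sqrt((2123878 - 2334364) - 2214076) = sqrt(-210486 - 2214076) = sqrt(-2424562) = I*sqrt(2424562)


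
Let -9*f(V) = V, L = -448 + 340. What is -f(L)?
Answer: -12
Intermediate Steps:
L = -108
f(V) = -V/9
-f(L) = -(-1)*(-108)/9 = -1*12 = -12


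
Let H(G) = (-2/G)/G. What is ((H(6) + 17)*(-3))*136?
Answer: -20740/3 ≈ -6913.3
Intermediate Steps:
H(G) = -2/G**2
((H(6) + 17)*(-3))*136 = ((-2/6**2 + 17)*(-3))*136 = ((-2*1/36 + 17)*(-3))*136 = ((-1/18 + 17)*(-3))*136 = ((305/18)*(-3))*136 = -305/6*136 = -20740/3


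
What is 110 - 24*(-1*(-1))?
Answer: 86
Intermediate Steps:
110 - 24*(-1*(-1)) = 110 - 24 = 86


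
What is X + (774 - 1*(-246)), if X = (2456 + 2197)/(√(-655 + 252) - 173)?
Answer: 30133671/30332 - 4653*I*√403/30332 ≈ 993.46 - 3.0795*I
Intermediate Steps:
X = 4653/(-173 + I*√403) (X = 4653/(√(-403) - 173) = 4653/(I*√403 - 173) = 4653/(-173 + I*√403) ≈ -26.539 - 3.0795*I)
X + (774 - 1*(-246)) = (-804969/30332 - 4653*I*√403/30332) + (774 - 1*(-246)) = (-804969/30332 - 4653*I*√403/30332) + (774 + 246) = (-804969/30332 - 4653*I*√403/30332) + 1020 = 30133671/30332 - 4653*I*√403/30332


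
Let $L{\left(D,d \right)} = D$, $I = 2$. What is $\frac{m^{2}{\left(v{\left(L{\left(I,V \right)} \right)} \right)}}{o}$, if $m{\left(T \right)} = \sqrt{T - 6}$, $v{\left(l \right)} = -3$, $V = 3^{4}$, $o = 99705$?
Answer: $- \frac{3}{33235} \approx -9.0266 \cdot 10^{-5}$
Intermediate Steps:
$V = 81$
$m{\left(T \right)} = \sqrt{-6 + T}$
$\frac{m^{2}{\left(v{\left(L{\left(I,V \right)} \right)} \right)}}{o} = \frac{\left(\sqrt{-6 - 3}\right)^{2}}{99705} = \left(\sqrt{-9}\right)^{2} \cdot \frac{1}{99705} = \left(3 i\right)^{2} \cdot \frac{1}{99705} = \left(-9\right) \frac{1}{99705} = - \frac{3}{33235}$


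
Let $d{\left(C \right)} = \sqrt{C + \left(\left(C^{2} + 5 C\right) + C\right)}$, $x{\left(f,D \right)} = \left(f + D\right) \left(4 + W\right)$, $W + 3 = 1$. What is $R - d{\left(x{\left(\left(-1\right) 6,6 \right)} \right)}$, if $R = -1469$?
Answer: $-1469$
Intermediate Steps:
$W = -2$ ($W = -3 + 1 = -2$)
$x{\left(f,D \right)} = 2 D + 2 f$ ($x{\left(f,D \right)} = \left(f + D\right) \left(4 - 2\right) = \left(D + f\right) 2 = 2 D + 2 f$)
$d{\left(C \right)} = \sqrt{C^{2} + 7 C}$ ($d{\left(C \right)} = \sqrt{C + \left(C^{2} + 6 C\right)} = \sqrt{C^{2} + 7 C}$)
$R - d{\left(x{\left(\left(-1\right) 6,6 \right)} \right)} = -1469 - \sqrt{\left(2 \cdot 6 + 2 \left(\left(-1\right) 6\right)\right) \left(7 + \left(2 \cdot 6 + 2 \left(\left(-1\right) 6\right)\right)\right)} = -1469 - \sqrt{\left(12 + 2 \left(-6\right)\right) \left(7 + \left(12 + 2 \left(-6\right)\right)\right)} = -1469 - \sqrt{\left(12 - 12\right) \left(7 + \left(12 - 12\right)\right)} = -1469 - \sqrt{0 \left(7 + 0\right)} = -1469 - \sqrt{0 \cdot 7} = -1469 - \sqrt{0} = -1469 - 0 = -1469 + 0 = -1469$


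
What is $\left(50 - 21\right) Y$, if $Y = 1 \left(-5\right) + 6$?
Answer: $29$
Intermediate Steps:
$Y = 1$ ($Y = -5 + 6 = 1$)
$\left(50 - 21\right) Y = \left(50 - 21\right) 1 = 29 \cdot 1 = 29$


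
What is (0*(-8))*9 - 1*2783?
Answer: -2783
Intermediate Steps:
(0*(-8))*9 - 1*2783 = 0*9 - 2783 = 0 - 2783 = -2783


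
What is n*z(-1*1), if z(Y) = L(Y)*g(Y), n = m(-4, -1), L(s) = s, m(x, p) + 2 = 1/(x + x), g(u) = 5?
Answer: 85/8 ≈ 10.625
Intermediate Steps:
m(x, p) = -2 + 1/(2*x) (m(x, p) = -2 + 1/(x + x) = -2 + 1/(2*x))
n = -17/8 (n = -2 + (½)/(-4) = -2 + (½)*(-¼) = -2 - ⅛ = -17/8 ≈ -2.1250)
z(Y) = 5*Y (z(Y) = Y*5 = 5*Y)
n*z(-1*1) = -85*(-1*1)/8 = -85*(-1)/8 = -17/8*(-5) = 85/8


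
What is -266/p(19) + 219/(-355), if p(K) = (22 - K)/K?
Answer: -1794827/1065 ≈ -1685.3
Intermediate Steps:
p(K) = (22 - K)/K
-266/p(19) + 219/(-355) = -266*19/(22 - 1*19) + 219/(-355) = -266*19/(22 - 19) + 219*(-1/355) = -266/((1/19)*3) - 219/355 = -266/3/19 - 219/355 = -266*19/3 - 219/355 = -5054/3 - 219/355 = -1794827/1065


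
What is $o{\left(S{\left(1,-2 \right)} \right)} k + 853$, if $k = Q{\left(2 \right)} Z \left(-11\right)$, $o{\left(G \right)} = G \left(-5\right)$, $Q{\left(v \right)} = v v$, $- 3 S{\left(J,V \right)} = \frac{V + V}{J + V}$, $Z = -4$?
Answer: $\frac{6079}{3} \approx 2026.3$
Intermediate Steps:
$S{\left(J,V \right)} = - \frac{2 V}{3 \left(J + V\right)}$ ($S{\left(J,V \right)} = - \frac{\left(V + V\right) \frac{1}{J + V}}{3} = - \frac{2 V \frac{1}{J + V}}{3} = - \frac{2 V}{3 \left(J + V\right)}$)
$Q{\left(v \right)} = v^{2}$
$o{\left(G \right)} = - 5 G$
$k = 176$ ($k = 2^{2} \left(-4\right) \left(-11\right) = 4 \left(-4\right) \left(-11\right) = \left(-16\right) \left(-11\right) = 176$)
$o{\left(S{\left(1,-2 \right)} \right)} k + 853 = - 5 \left(\left(-2\right) \left(-2\right) \frac{1}{3 \cdot 1 + 3 \left(-2\right)}\right) 176 + 853 = - 5 \left(\left(-2\right) \left(-2\right) \frac{1}{3 - 6}\right) 176 + 853 = - 5 \left(\left(-2\right) \left(-2\right) \frac{1}{-3}\right) 176 + 853 = - 5 \left(\left(-2\right) \left(-2\right) \left(- \frac{1}{3}\right)\right) 176 + 853 = \left(-5\right) \left(- \frac{4}{3}\right) 176 + 853 = \frac{20}{3} \cdot 176 + 853 = \frac{3520}{3} + 853 = \frac{6079}{3}$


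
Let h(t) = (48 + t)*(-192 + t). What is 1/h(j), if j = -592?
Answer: 1/426496 ≈ 2.3447e-6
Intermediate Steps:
h(t) = (-192 + t)*(48 + t)
1/h(j) = 1/(-9216 + (-592)² - 144*(-592)) = 1/(-9216 + 350464 + 85248) = 1/426496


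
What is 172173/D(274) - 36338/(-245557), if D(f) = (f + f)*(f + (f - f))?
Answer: 47734508737/36870874664 ≈ 1.2946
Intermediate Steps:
D(f) = 2*f² (D(f) = (2*f)*(f + 0) = (2*f)*f = 2*f²)
172173/D(274) - 36338/(-245557) = 172173/((2*274²)) - 36338/(-245557) = 172173/((2*75076)) - 36338*(-1/245557) = 172173/150152 + 36338/245557 = 47734508737/36870874664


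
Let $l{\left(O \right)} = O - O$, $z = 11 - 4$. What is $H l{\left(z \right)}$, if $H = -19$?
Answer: $0$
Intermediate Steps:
$z = 7$ ($z = 11 - 4 = 7$)
$l{\left(O \right)} = 0$
$H l{\left(z \right)} = \left(-19\right) 0 = 0$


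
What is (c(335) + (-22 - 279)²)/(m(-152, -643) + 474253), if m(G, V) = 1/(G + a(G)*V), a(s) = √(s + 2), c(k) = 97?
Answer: 533719118604507116/2790777008911284635 - 58318814*I*√6/2790777008911284635 ≈ 0.19124 - 5.1187e-11*I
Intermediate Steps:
a(s) = √(2 + s)
m(G, V) = 1/(G + V*√(2 + G)) (m(G, V) = 1/(G + √(2 + G)*V) = 1/(G + V*√(2 + G)))
(c(335) + (-22 - 279)²)/(m(-152, -643) + 474253) = (97 + (-22 - 279)²)/(1/(-152 - 643*√(2 - 152)) + 474253) = (97 + (-301)²)/(1/(-152 - 3215*I*√6) + 474253) = (97 + 90601)/(1/(-152 - 3215*I*√6) + 474253) = 90698/(1/(-152 - 3215*I*√6) + 474253) = 90698/(474253 + 1/(-152 - 3215*I*√6))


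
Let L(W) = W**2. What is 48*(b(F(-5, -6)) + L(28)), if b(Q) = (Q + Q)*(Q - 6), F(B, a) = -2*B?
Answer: 41472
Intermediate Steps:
b(Q) = 2*Q*(-6 + Q) (b(Q) = (2*Q)*(-6 + Q) = 2*Q*(-6 + Q))
48*(b(F(-5, -6)) + L(28)) = 48*(2*(-2*(-5))*(-6 - 2*(-5)) + 28**2) = 48*(2*10*(-6 + 10) + 784) = 48*(2*10*4 + 784) = 48*(80 + 784) = 48*864 = 41472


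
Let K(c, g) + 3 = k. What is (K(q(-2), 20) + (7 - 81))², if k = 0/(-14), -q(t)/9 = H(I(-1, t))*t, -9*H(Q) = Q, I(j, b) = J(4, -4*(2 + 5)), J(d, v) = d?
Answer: 5929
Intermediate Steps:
I(j, b) = 4
H(Q) = -Q/9
q(t) = 4*t (q(t) = -9*(-⅑*4)*t = -(-4)*t = 4*t)
k = 0 (k = 0*(-1/14) = 0)
K(c, g) = -3 (K(c, g) = -3 + 0 = -3)
(K(q(-2), 20) + (7 - 81))² = (-3 + (7 - 81))² = (-3 - 74)² = (-77)² = 5929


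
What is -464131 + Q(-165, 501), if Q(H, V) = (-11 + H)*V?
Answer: -552307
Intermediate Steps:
Q(H, V) = V*(-11 + H)
-464131 + Q(-165, 501) = -464131 + 501*(-11 - 165) = -464131 + 501*(-176) = -464131 - 88176 = -552307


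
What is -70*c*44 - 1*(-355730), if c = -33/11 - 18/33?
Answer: 366650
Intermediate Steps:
c = -39/11 (c = -33*1/11 - 18*1/33 = -3 - 6/11 = -39/11 ≈ -3.5455)
-70*c*44 - 1*(-355730) = -70*(-39/11)*44 - 1*(-355730) = (2730/11)*44 + 355730 = 10920 + 355730 = 366650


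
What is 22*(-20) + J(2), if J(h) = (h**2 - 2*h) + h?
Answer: -438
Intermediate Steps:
J(h) = h**2 - h
22*(-20) + J(2) = 22*(-20) + 2*(-1 + 2) = -440 + 2*1 = -440 + 2 = -438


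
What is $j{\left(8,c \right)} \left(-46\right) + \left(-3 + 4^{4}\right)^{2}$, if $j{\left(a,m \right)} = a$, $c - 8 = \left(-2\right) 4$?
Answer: $63641$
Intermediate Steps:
$c = 0$ ($c = 8 - 8 = 0$)
$j{\left(8,c \right)} \left(-46\right) + \left(-3 + 4^{4}\right)^{2} = 8 \left(-46\right) + \left(-3 + 4^{4}\right)^{2} = -368 + \left(-3 + 256\right)^{2} = -368 + 253^{2} = -368 + 64009 = 63641$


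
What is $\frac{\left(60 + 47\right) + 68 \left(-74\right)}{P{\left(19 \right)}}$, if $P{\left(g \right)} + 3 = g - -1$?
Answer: $- \frac{4925}{17} \approx -289.71$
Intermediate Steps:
$P{\left(g \right)} = -2 + g$ ($P{\left(g \right)} = -3 + \left(g - -1\right) = -3 + \left(g + 1\right) = -3 + \left(1 + g\right) = -2 + g$)
$\frac{\left(60 + 47\right) + 68 \left(-74\right)}{P{\left(19 \right)}} = \frac{\left(60 + 47\right) + 68 \left(-74\right)}{-2 + 19} = \frac{107 - 5032}{17} = \left(-4925\right) \frac{1}{17} = - \frac{4925}{17}$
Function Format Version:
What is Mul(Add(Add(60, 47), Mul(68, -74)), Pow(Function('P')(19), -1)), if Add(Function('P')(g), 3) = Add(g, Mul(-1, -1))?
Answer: Rational(-4925, 17) ≈ -289.71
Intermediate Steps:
Function('P')(g) = Add(-2, g) (Function('P')(g) = Add(-3, Add(g, Mul(-1, -1))) = Add(-3, Add(g, 1)) = Add(-3, Add(1, g)) = Add(-2, g))
Mul(Add(Add(60, 47), Mul(68, -74)), Pow(Function('P')(19), -1)) = Mul(Add(Add(60, 47), Mul(68, -74)), Pow(Add(-2, 19), -1)) = Mul(Add(107, -5032), Pow(17, -1)) = Mul(-4925, Rational(1, 17)) = Rational(-4925, 17)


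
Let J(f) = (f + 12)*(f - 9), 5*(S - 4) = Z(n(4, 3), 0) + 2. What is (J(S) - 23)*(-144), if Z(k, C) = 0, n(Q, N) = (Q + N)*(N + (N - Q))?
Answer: 354384/25 ≈ 14175.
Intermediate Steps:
n(Q, N) = (N + Q)*(-Q + 2*N)
S = 22/5 (S = 4 + (0 + 2)/5 = 4 + (⅕)*2 = 4 + ⅖ = 22/5 ≈ 4.4000)
J(f) = (-9 + f)*(12 + f) (J(f) = (12 + f)*(-9 + f) = (-9 + f)*(12 + f))
(J(S) - 23)*(-144) = ((-108 + (22/5)² + 3*(22/5)) - 23)*(-144) = ((-108 + 484/25 + 66/5) - 23)*(-144) = (-1886/25 - 23)*(-144) = -2461/25*(-144) = 354384/25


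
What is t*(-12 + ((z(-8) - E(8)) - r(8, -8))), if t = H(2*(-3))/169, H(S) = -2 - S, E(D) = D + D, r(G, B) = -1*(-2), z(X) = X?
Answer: -152/169 ≈ -0.89941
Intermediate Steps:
r(G, B) = 2
E(D) = 2*D
t = 4/169 (t = (-2 - 2*(-3))/169 = (-2 - 1*(-6))*(1/169) = (-2 + 6)*(1/169) = 4*(1/169) = 4/169 ≈ 0.023669)
t*(-12 + ((z(-8) - E(8)) - r(8, -8))) = 4*(-12 + ((-8 - 2*8) - 1*2))/169 = 4*(-12 + ((-8 - 1*16) - 2))/169 = 4*(-12 + ((-8 - 16) - 2))/169 = 4*(-12 + (-24 - 2))/169 = 4*(-12 - 26)/169 = (4/169)*(-38) = -152/169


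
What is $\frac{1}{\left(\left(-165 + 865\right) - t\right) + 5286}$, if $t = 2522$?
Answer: $\frac{1}{3464} \approx 0.00028868$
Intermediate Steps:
$\frac{1}{\left(\left(-165 + 865\right) - t\right) + 5286} = \frac{1}{\left(\left(-165 + 865\right) - 2522\right) + 5286} = \frac{1}{\left(700 - 2522\right) + 5286} = \frac{1}{-1822 + 5286} = \frac{1}{3464}$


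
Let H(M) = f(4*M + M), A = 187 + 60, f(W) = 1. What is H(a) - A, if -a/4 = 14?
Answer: -246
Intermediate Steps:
a = -56 (a = -4*14 = -56)
A = 247
H(M) = 1
H(a) - A = 1 - 1*247 = 1 - 247 = -246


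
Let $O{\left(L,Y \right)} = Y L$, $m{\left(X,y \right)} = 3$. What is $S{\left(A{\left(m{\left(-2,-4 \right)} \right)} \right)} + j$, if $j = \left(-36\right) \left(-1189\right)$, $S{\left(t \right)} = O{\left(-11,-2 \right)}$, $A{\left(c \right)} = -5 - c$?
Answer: $42826$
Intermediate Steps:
$O{\left(L,Y \right)} = L Y$
$S{\left(t \right)} = 22$ ($S{\left(t \right)} = \left(-11\right) \left(-2\right) = 22$)
$j = 42804$
$S{\left(A{\left(m{\left(-2,-4 \right)} \right)} \right)} + j = 22 + 42804 = 42826$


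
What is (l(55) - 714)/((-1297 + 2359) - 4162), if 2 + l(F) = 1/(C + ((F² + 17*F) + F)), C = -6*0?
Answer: 2874739/12446500 ≈ 0.23097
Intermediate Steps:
C = 0
l(F) = -2 + 1/(F² + 18*F) (l(F) = -2 + 1/(0 + ((F² + 17*F) + F)) = -2 + 1/(0 + (F² + 18*F)) = -2 + 1/(F² + 18*F))
(l(55) - 714)/((-1297 + 2359) - 4162) = ((1 - 36*55 - 2*55²)/(55*(18 + 55)) - 714)/((-1297 + 2359) - 4162) = ((1/55)*(1 - 1980 - 2*3025)/73 - 714)/(1062 - 4162) = ((1/55)*(1/73)*(1 - 1980 - 6050) - 714)/(-3100) = ((1/55)*(1/73)*(-8029) - 714)*(-1/3100) = (-8029/4015 - 714)*(-1/3100) = -2874739/4015*(-1/3100) = 2874739/12446500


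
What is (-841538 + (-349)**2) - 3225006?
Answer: -3944743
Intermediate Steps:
(-841538 + (-349)**2) - 3225006 = (-841538 + 121801) - 3225006 = -719737 - 3225006 = -3944743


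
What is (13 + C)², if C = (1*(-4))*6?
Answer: 121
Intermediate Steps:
C = -24 (C = -4*6 = -24)
(13 + C)² = (13 - 24)² = (-11)² = 121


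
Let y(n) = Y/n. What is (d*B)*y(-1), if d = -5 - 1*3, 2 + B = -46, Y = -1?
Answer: 384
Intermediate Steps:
B = -48 (B = -2 - 46 = -48)
y(n) = -1/n
d = -8 (d = -5 - 3 = -8)
(d*B)*y(-1) = (-8*(-48))*(-1/(-1)) = 384*(-1*(-1)) = 384*1 = 384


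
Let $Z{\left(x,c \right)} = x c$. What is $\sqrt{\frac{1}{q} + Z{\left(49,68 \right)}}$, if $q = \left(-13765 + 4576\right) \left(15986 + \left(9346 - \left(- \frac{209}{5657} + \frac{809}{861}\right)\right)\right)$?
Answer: $\frac{\sqrt{1189667679507699912510900552489}}{18895584698580} \approx 57.724$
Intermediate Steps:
$Z{\left(x,c \right)} = c x$
$q = - \frac{377911693971600}{1623559}$ ($q = - 9189 \left(15986 + \left(9346 - \frac{4396564}{4870677}\right)\right) = - 9189 \left(15986 + \frac{45516950678}{4870677}\right) = \left(-9189\right) \frac{123379593200}{4870677} = - \frac{377911693971600}{1623559} \approx -2.3277 \cdot 10^{8}$)
$\sqrt{\frac{1}{q} + Z{\left(49,68 \right)}} = \sqrt{\frac{1}{- \frac{377911693971600}{1623559}} + 68 \cdot 49} = \sqrt{- \frac{1623559}{377911693971600} + 3332} = \sqrt{\frac{1259201764311747641}{377911693971600}} = \frac{\sqrt{1189667679507699912510900552489}}{18895584698580}$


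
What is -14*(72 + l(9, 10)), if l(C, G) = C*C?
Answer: -2142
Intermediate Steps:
l(C, G) = C**2
-14*(72 + l(9, 10)) = -14*(72 + 9**2) = -14*(72 + 81) = -14*153 = -2142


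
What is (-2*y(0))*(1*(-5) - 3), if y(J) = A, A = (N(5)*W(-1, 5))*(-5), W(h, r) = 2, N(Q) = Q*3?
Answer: -2400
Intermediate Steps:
N(Q) = 3*Q
A = -150 (A = ((3*5)*2)*(-5) = (15*2)*(-5) = 30*(-5) = -150)
y(J) = -150
(-2*y(0))*(1*(-5) - 3) = (-2*(-150))*(1*(-5) - 3) = 300*(-5 - 3) = 300*(-8) = -2400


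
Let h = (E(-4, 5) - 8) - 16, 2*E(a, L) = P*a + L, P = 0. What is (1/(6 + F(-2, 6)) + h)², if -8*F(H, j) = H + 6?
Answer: 219961/484 ≈ 454.46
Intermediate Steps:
F(H, j) = -¾ - H/8 (F(H, j) = -(H + 6)/8 = -(6 + H)/8 = -¾ - H/8)
E(a, L) = L/2 (E(a, L) = (0*a + L)/2 = (0 + L)/2 = L/2)
h = -43/2 (h = ((½)*5 - 8) - 16 = (5/2 - 8) - 16 = -11/2 - 16 = -43/2 ≈ -21.500)
(1/(6 + F(-2, 6)) + h)² = (1/(6 + (-¾ - ⅛*(-2))) - 43/2)² = (1/(6 + (-¾ + ¼)) - 43/2)² = (1/(6 - ½) - 43/2)² = (1/(11/2) - 43/2)² = (2/11 - 43/2)² = (-469/22)² = 219961/484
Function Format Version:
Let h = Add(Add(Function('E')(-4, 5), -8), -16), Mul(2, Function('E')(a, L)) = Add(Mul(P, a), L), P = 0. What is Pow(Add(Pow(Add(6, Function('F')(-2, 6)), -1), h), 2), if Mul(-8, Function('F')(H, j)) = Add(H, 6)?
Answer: Rational(219961, 484) ≈ 454.46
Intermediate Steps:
Function('F')(H, j) = Add(Rational(-3, 4), Mul(Rational(-1, 8), H)) (Function('F')(H, j) = Mul(Rational(-1, 8), Add(H, 6)) = Mul(Rational(-1, 8), Add(6, H)) = Add(Rational(-3, 4), Mul(Rational(-1, 8), H)))
Function('E')(a, L) = Mul(Rational(1, 2), L) (Function('E')(a, L) = Mul(Rational(1, 2), Add(Mul(0, a), L)) = Mul(Rational(1, 2), Add(0, L)) = Mul(Rational(1, 2), L))
h = Rational(-43, 2) (h = Add(Add(Mul(Rational(1, 2), 5), -8), -16) = Add(Add(Rational(5, 2), -8), -16) = Add(Rational(-11, 2), -16) = Rational(-43, 2) ≈ -21.500)
Pow(Add(Pow(Add(6, Function('F')(-2, 6)), -1), h), 2) = Pow(Add(Pow(Add(6, Add(Rational(-3, 4), Mul(Rational(-1, 8), -2))), -1), Rational(-43, 2)), 2) = Pow(Add(Pow(Add(6, Add(Rational(-3, 4), Rational(1, 4))), -1), Rational(-43, 2)), 2) = Pow(Add(Pow(Add(6, Rational(-1, 2)), -1), Rational(-43, 2)), 2) = Pow(Add(Pow(Rational(11, 2), -1), Rational(-43, 2)), 2) = Pow(Add(Rational(2, 11), Rational(-43, 2)), 2) = Pow(Rational(-469, 22), 2) = Rational(219961, 484)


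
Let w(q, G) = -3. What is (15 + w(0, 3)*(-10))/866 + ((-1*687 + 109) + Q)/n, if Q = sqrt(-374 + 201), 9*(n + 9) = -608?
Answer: 4535937/596674 - 9*I*sqrt(173)/689 ≈ 7.602 - 0.17181*I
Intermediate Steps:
n = -689/9 (n = -9 + (1/9)*(-608) = -9 - 608/9 = -689/9 ≈ -76.556)
Q = I*sqrt(173) (Q = sqrt(-173) = I*sqrt(173) ≈ 13.153*I)
(15 + w(0, 3)*(-10))/866 + ((-1*687 + 109) + Q)/n = (15 - 3*(-10))/866 + ((-1*687 + 109) + I*sqrt(173))/(-689/9) = (15 + 30)*(1/866) + ((-687 + 109) + I*sqrt(173))*(-9/689) = 45*(1/866) + (-578 + I*sqrt(173))*(-9/689) = 45/866 + (5202/689 - 9*I*sqrt(173)/689) = 4535937/596674 - 9*I*sqrt(173)/689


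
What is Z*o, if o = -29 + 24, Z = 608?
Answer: -3040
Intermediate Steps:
o = -5
Z*o = 608*(-5) = -3040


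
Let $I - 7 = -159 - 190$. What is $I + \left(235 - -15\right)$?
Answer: $-92$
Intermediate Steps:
$I = -342$ ($I = 7 - 349 = -342$)
$I + \left(235 - -15\right) = -342 + \left(235 - -15\right) = -342 + \left(235 + 15\right) = -342 + 250 = -92$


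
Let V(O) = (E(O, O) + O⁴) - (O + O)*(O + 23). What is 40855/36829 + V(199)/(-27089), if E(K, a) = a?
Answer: -57752328078381/997660781 ≈ -57888.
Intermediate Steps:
V(O) = O + O⁴ - 2*O*(23 + O) (V(O) = (O + O⁴) - (O + O)*(O + 23) = (O + O⁴) - 2*O*(23 + O) = O + O⁴ - 2*O*(23 + O))
40855/36829 + V(199)/(-27089) = 40855/36829 + (199*(-45 + 199³ - 2*199))/(-27089) = 40855*(1/36829) + (199*(-45 + 7880599 - 398))*(-1/27089) = 40855/36829 + (199*7880156)*(-1/27089) = 40855/36829 + 1568151044*(-1/27089) = 40855/36829 - 1568151044/27089 = -57752328078381/997660781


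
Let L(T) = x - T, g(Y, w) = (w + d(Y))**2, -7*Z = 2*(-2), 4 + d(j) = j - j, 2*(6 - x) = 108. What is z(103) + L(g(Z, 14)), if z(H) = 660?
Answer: 512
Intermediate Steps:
x = -48 (x = 6 - 1/2*108 = 6 - 54 = -48)
d(j) = -4 (d(j) = -4 + (j - j) = -4 + 0 = -4)
Z = 4/7 (Z = -2*(-2)/7 = -1/7*(-4) = 4/7 ≈ 0.57143)
g(Y, w) = (-4 + w)**2 (g(Y, w) = (w - 4)**2 = (-4 + w)**2)
L(T) = -48 - T
z(103) + L(g(Z, 14)) = 660 + (-48 - (-4 + 14)**2) = 660 + (-48 - 1*10**2) = 660 + (-48 - 1*100) = 660 + (-48 - 100) = 660 - 148 = 512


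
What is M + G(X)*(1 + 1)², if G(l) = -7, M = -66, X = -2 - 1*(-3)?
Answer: -94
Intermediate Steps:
X = 1 (X = -2 + 3 = 1)
M + G(X)*(1 + 1)² = -66 - 7*(1 + 1)² = -66 - 7*2² = -66 - 7*4 = -66 - 28 = -94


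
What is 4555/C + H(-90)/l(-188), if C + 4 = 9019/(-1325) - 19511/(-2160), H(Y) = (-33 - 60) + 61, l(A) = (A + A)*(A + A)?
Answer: -11518972891393/4486006274 ≈ -2567.8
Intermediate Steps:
l(A) = 4*A² (l(A) = (2*A)*(2*A) = 4*A²)
H(Y) = -32 (H(Y) = -93 + 61 = -32)
C = -1015393/572400 (C = -4 + (9019/(-1325) - 19511/(-2160)) = -4 + (9019*(-1/1325) - 19511*(-1/2160)) = -4 + (-9019/1325 + 19511/2160) = -4 + 1274207/572400 = -1015393/572400 ≈ -1.7739)
4555/C + H(-90)/l(-188) = 4555/(-1015393/572400) - 32/(4*(-188)²) = 4555*(-572400/1015393) - 32/(4*35344) = -2607282000/1015393 - 32/141376 = -2607282000/1015393 - 32*1/141376 = -2607282000/1015393 - 1/4418 = -11518972891393/4486006274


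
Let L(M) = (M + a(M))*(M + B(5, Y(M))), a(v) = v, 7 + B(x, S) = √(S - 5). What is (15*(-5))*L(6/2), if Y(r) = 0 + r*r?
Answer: 900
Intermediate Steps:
Y(r) = r² (Y(r) = 0 + r² = r²)
B(x, S) = -7 + √(-5 + S) (B(x, S) = -7 + √(S - 5) = -7 + √(-5 + S))
L(M) = 2*M*(-7 + M + √(-5 + M²)) (L(M) = (M + M)*(M + (-7 + √(-5 + M²))) = (2*M)*(-7 + M + √(-5 + M²)) = 2*M*(-7 + M + √(-5 + M²)))
(15*(-5))*L(6/2) = (15*(-5))*(2*(6/2)*(-7 + 6/2 + √(-5 + (6/2)²))) = -150*6*(½)*(-7 + 6*(½) + √(-5 + (6*(½))²)) = -150*3*(-7 + 3 + √(-5 + 3²)) = -150*3*(-7 + 3 + √(-5 + 9)) = -150*3*(-7 + 3 + √4) = -150*3*(-7 + 3 + 2) = -150*3*(-2) = -75*(-12) = 900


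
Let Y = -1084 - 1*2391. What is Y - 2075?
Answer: -5550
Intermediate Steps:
Y = -3475 (Y = -1084 - 2391 = -3475)
Y - 2075 = -3475 - 2075 = -5550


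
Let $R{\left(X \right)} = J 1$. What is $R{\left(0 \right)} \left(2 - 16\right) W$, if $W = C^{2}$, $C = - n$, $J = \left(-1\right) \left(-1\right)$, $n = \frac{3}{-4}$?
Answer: $- \frac{63}{8} \approx -7.875$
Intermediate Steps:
$n = - \frac{3}{4}$ ($n = 3 \left(- \frac{1}{4}\right) = - \frac{3}{4} \approx -0.75$)
$J = 1$
$C = \frac{3}{4}$ ($C = \left(-1\right) \left(- \frac{3}{4}\right) = \frac{3}{4} \approx 0.75$)
$R{\left(X \right)} = 1$ ($R{\left(X \right)} = 1 \cdot 1 = 1$)
$W = \frac{9}{16}$ ($W = \left(\frac{3}{4}\right)^{2} = \frac{9}{16} \approx 0.5625$)
$R{\left(0 \right)} \left(2 - 16\right) W = 1 \left(2 - 16\right) \frac{9}{16} = 1 \left(-14\right) \frac{9}{16} = \left(-14\right) \frac{9}{16} = - \frac{63}{8}$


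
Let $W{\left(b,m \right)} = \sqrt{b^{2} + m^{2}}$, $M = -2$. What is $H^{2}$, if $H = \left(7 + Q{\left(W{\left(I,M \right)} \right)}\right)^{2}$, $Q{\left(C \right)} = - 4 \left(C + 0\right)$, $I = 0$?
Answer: $1$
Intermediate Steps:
$Q{\left(C \right)} = - 4 C$
$H = 1$ ($H = \left(7 - 4 \sqrt{0^{2} + \left(-2\right)^{2}}\right)^{2} = \left(7 - 4 \sqrt{0 + 4}\right)^{2} = \left(7 - 4 \sqrt{4}\right)^{2} = \left(7 - 8\right)^{2} = \left(-1\right)^{2} = 1$)
$H^{2} = 1^{2} = 1$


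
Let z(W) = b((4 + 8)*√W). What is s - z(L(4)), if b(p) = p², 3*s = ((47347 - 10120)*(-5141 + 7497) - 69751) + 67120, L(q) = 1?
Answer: 29234583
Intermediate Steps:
s = 29234727 (s = (((47347 - 10120)*(-5141 + 7497) - 69751) + 67120)/3 = ((37227*2356 - 69751) + 67120)/3 = ((87706812 - 69751) + 67120)/3 = (87637061 + 67120)/3 = (⅓)*87704181 = 29234727)
z(W) = 144*W (z(W) = ((4 + 8)*√W)² = (12*√W)² = 144*W)
s - z(L(4)) = 29234727 - 144 = 29234583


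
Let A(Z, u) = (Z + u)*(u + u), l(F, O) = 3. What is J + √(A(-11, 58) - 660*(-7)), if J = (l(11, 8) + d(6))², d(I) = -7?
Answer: 16 + 2*√2518 ≈ 116.36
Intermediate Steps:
A(Z, u) = 2*u*(Z + u) (A(Z, u) = (Z + u)*(2*u) = 2*u*(Z + u))
J = 16 (J = (3 - 7)² = (-4)² = 16)
J + √(A(-11, 58) - 660*(-7)) = 16 + √(2*58*(-11 + 58) - 660*(-7)) = 16 + √(2*58*47 + 4620) = 16 + √(5452 + 4620) = 16 + √10072 = 16 + 2*√2518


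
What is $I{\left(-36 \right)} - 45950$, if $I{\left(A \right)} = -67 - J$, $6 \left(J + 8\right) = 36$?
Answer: $-46015$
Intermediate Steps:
$J = -2$ ($J = -8 + \frac{1}{6} \cdot 36 = -8 + 6 = -2$)
$I{\left(A \right)} = -65$ ($I{\left(A \right)} = -67 - -2 = -67 + 2 = -65$)
$I{\left(-36 \right)} - 45950 = -65 - 45950 = -46015$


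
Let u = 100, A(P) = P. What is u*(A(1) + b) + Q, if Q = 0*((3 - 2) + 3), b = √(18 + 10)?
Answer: 100 + 200*√7 ≈ 629.15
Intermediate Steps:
b = 2*√7 (b = √28 = 2*√7 ≈ 5.2915)
Q = 0 (Q = 0*(1 + 3) = 0*4 = 0)
u*(A(1) + b) + Q = 100*(1 + 2*√7) + 0 = (100 + 200*√7) + 0 = 100 + 200*√7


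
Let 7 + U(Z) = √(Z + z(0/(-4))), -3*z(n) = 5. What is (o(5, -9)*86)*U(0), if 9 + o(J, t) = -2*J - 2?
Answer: 12642 - 602*I*√15 ≈ 12642.0 - 2331.5*I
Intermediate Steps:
z(n) = -5/3 (z(n) = -⅓*5 = -5/3)
o(J, t) = -11 - 2*J (o(J, t) = -9 + (-2*J - 2) = -9 + (-2 - 2*J) = -11 - 2*J)
U(Z) = -7 + √(-5/3 + Z) (U(Z) = -7 + √(Z - 5/3) = -7 + √(-5/3 + Z))
(o(5, -9)*86)*U(0) = ((-11 - 2*5)*86)*(-7 + √(-15 + 9*0)/3) = ((-11 - 10)*86)*(-7 + √(-15 + 0)/3) = (-21*86)*(-7 + √(-15)/3) = -1806*(-7 + (I*√15)/3) = -1806*(-7 + I*√15/3) = 12642 - 602*I*√15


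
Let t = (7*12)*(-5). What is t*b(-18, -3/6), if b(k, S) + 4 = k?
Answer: 9240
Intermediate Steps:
b(k, S) = -4 + k
t = -420 (t = 84*(-5) = -420)
t*b(-18, -3/6) = -420*(-4 - 18) = -420*(-22) = 9240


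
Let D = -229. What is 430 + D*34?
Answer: -7356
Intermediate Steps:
430 + D*34 = 430 - 229*34 = 430 - 7786 = -7356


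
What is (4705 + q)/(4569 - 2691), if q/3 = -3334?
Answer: -5297/1878 ≈ -2.8206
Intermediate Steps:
q = -10002 (q = 3*(-3334) = -10002)
(4705 + q)/(4569 - 2691) = (4705 - 10002)/(4569 - 2691) = -5297/1878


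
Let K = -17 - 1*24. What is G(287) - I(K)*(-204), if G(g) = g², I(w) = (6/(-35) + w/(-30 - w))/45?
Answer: 475578907/5775 ≈ 82351.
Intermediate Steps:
K = -41 (K = -17 - 24 = -41)
I(w) = -2/525 + w/(45*(-30 - w)) (I(w) = (6*(-1/35) + w/(-30 - w))*(1/45) = (-6/35 + w/(-30 - w))*(1/45) = -2/525 + w/(45*(-30 - w)))
G(287) - I(K)*(-204) = 287² - (-180 - 41*(-41))/(1575*(30 - 41))*(-204) = 82369 - (1/1575)*(-180 + 1681)/(-11)*(-204) = 82369 - (1/1575)*(-1/11)*1501*(-204) = 82369 - (-1501)*(-204)/17325 = 82369 - 1*102068/5775 = 82369 - 102068/5775 = 475578907/5775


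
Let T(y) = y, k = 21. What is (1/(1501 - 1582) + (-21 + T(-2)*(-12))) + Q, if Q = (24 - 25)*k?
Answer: -1459/81 ≈ -18.012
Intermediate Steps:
Q = -21 (Q = (24 - 25)*21 = -1*21 = -21)
(1/(1501 - 1582) + (-21 + T(-2)*(-12))) + Q = (1/(1501 - 1582) + (-21 - 2*(-12))) - 21 = (1/(-81) + (-21 + 24)) - 21 = (-1/81 + 3) - 21 = 242/81 - 21 = -1459/81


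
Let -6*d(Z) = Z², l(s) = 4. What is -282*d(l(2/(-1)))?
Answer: 752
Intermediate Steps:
d(Z) = -Z²/6
-282*d(l(2/(-1))) = -(-47)*4² = -(-47)*16 = -282*(-8/3) = 752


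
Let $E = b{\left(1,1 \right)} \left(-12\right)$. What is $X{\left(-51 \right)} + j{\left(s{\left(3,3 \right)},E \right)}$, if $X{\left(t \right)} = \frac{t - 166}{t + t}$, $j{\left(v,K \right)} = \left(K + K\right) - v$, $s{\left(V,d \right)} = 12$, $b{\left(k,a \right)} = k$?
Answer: $- \frac{3455}{102} \approx -33.873$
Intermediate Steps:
$E = -12$ ($E = 1 \left(-12\right) = -12$)
$j{\left(v,K \right)} = - v + 2 K$ ($j{\left(v,K \right)} = 2 K - v = - v + 2 K$)
$X{\left(t \right)} = \frac{-166 + t}{2 t}$
$X{\left(-51 \right)} + j{\left(s{\left(3,3 \right)},E \right)} = \frac{-166 - 51}{2 \left(-51\right)} + \left(\left(-1\right) 12 + 2 \left(-12\right)\right) = \frac{1}{2} \left(- \frac{1}{51}\right) \left(-217\right) - 36 = \frac{217}{102} - 36 = - \frac{3455}{102}$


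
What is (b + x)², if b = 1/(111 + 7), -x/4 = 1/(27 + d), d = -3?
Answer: 784/31329 ≈ 0.025025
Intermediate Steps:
x = -⅙ (x = -4/(27 - 3) = -4/24 = -4*1/24 = -⅙ ≈ -0.16667)
b = 1/118 ≈ 0.0084746
(b + x)² = (1/118 - ⅙)² = (-28/177)² = 784/31329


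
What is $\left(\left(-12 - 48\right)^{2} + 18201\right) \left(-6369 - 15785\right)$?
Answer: $-482979354$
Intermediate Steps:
$\left(\left(-12 - 48\right)^{2} + 18201\right) \left(-6369 - 15785\right) = \left(\left(-60\right)^{2} + 18201\right) \left(-22154\right) = \left(3600 + 18201\right) \left(-22154\right) = 21801 \left(-22154\right) = -482979354$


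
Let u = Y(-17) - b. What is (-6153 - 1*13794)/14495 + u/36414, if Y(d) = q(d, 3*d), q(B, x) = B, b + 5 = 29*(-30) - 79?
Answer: -712768243/527820930 ≈ -1.3504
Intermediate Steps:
b = -954 (b = -5 + (29*(-30) - 79) = -5 + (-870 - 79) = -5 - 949 = -954)
Y(d) = d
u = 937 (u = -17 - 1*(-954) = -17 + 954 = 937)
(-6153 - 1*13794)/14495 + u/36414 = (-6153 - 1*13794)/14495 + 937/36414 = (-6153 - 13794)*(1/14495) + 937*(1/36414) = -19947*1/14495 + 937/36414 = -19947/14495 + 937/36414 = -712768243/527820930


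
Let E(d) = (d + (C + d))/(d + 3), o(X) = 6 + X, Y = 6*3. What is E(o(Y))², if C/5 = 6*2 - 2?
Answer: 9604/729 ≈ 13.174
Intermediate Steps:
Y = 18
C = 50 (C = 5*(6*2 - 2) = 5*(12 - 2) = 5*10 = 50)
E(d) = (50 + 2*d)/(3 + d) (E(d) = (d + (50 + d))/(d + 3) = (50 + 2*d)/(3 + d))
E(o(Y))² = (2*(25 + (6 + 18))/(3 + (6 + 18)))² = (2*(25 + 24)/(3 + 24))² = (2*49/27)² = (2*(1/27)*49)² = (98/27)² = 9604/729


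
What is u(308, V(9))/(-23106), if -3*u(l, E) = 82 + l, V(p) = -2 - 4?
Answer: 65/11553 ≈ 0.0056262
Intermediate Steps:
V(p) = -6
u(l, E) = -82/3 - l/3 (u(l, E) = -(82 + l)/3 = -82/3 - l/3)
u(308, V(9))/(-23106) = (-82/3 - 1/3*308)/(-23106) = (-82/3 - 308/3)*(-1/23106) = -130*(-1/23106) = 65/11553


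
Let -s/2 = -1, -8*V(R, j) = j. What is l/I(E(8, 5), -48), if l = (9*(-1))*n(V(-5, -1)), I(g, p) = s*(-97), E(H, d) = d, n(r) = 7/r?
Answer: 252/97 ≈ 2.5979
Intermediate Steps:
V(R, j) = -j/8
s = 2 (s = -2*(-1) = 2)
I(g, p) = -194 (I(g, p) = 2*(-97) = -194)
l = -504 (l = (9*(-1))*(7/((-⅛*(-1)))) = -63/⅛ = -63*8 = -9*56 = -504)
l/I(E(8, 5), -48) = -504/(-194) = -504*(-1/194) = 252/97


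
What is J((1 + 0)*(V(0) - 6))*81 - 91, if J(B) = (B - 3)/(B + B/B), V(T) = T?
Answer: 274/5 ≈ 54.800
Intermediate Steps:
J(B) = (-3 + B)/(1 + B) (J(B) = (-3 + B)/(B + 1) = (-3 + B)/(1 + B))
J((1 + 0)*(V(0) - 6))*81 - 91 = ((-3 + (1 + 0)*(0 - 6))/(1 + (1 + 0)*(0 - 6)))*81 - 91 = ((-3 + 1*(-6))/(1 + 1*(-6)))*81 - 91 = ((-3 - 6)/(1 - 6))*81 - 91 = (-9/(-5))*81 - 91 = -1/5*(-9)*81 - 91 = (9/5)*81 - 91 = 729/5 - 91 = 274/5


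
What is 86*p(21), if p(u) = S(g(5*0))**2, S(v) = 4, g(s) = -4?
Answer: 1376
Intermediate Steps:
p(u) = 16 (p(u) = 4**2 = 16)
86*p(21) = 86*16 = 1376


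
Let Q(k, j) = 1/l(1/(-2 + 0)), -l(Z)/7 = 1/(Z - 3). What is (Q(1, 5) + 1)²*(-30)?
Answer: -135/2 ≈ -67.500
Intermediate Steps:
l(Z) = -7/(-3 + Z) (l(Z) = -7/(Z - 3) = -7/(-3 + Z))
Q(k, j) = ½ (Q(k, j) = 1/(-7/(-3 + 1/(-2 + 0))) = 1/(-7/(-3 + 1/(-2))) = 1/(-7/(-3 - ½)) = 1/(-7/(-7/2)) = 1/(-7*(-2/7)) = 1/2 = ½)
(Q(1, 5) + 1)²*(-30) = (½ + 1)²*(-30) = (3/2)²*(-30) = (9/4)*(-30) = -135/2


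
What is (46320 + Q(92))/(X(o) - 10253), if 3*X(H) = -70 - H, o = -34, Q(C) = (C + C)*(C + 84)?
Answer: -78704/10265 ≈ -7.6672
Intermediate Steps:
Q(C) = 2*C*(84 + C) (Q(C) = (2*C)*(84 + C) = 2*C*(84 + C))
X(H) = -70/3 - H/3 (X(H) = (-70 - H)/3 = -70/3 - H/3)
(46320 + Q(92))/(X(o) - 10253) = (46320 + 2*92*(84 + 92))/((-70/3 - ⅓*(-34)) - 10253) = (46320 + 2*92*176)/((-70/3 + 34/3) - 10253) = (46320 + 32384)/(-12 - 10253) = 78704/(-10265) = 78704*(-1/10265) = -78704/10265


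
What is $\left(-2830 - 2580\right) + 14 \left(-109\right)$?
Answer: $-6936$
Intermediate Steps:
$\left(-2830 - 2580\right) + 14 \left(-109\right) = -5410 - 1526 = -6936$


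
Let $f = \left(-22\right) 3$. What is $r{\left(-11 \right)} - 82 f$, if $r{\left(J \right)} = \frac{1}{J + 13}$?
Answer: $\frac{10825}{2} \approx 5412.5$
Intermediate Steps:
$f = -66$
$r{\left(J \right)} = \frac{1}{13 + J}$
$r{\left(-11 \right)} - 82 f = \frac{1}{13 - 11} - -5412 = \frac{1}{2} + 5412 = \frac{10825}{2}$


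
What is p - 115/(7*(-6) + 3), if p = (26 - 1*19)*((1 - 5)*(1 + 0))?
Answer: -977/39 ≈ -25.051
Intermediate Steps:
p = -28 (p = (26 - 19)*(-4*1) = 7*(-4) = -28)
p - 115/(7*(-6) + 3) = -28 - 115/(7*(-6) + 3) = -28 - 115/(-42 + 3) = -28 - 115/(-39) = -28 - 115*(-1/39) = -28 + 115/39 = -977/39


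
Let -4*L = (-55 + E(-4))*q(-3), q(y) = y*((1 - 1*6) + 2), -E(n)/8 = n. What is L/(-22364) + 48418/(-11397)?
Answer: -4333639787/1019530032 ≈ -4.2506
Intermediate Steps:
E(n) = -8*n
q(y) = -3*y (q(y) = y*((1 - 6) + 2) = y*(-5 + 2) = y*(-3) = -3*y)
L = 207/4 (L = -(-55 - 8*(-4))*(-3*(-3))/4 = -(-55 + 32)*9/4 = -(-23)*9/4 = -1/4*(-207) = 207/4 ≈ 51.750)
L/(-22364) + 48418/(-11397) = (207/4)/(-22364) + 48418/(-11397) = (207/4)*(-1/22364) + 48418*(-1/11397) = -207/89456 - 48418/11397 = -4333639787/1019530032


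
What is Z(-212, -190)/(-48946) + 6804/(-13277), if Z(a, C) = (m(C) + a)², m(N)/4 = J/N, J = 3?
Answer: -4197101831566/2932475389525 ≈ -1.4312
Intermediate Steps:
m(N) = 12/N (m(N) = 4*(3/N) = 12/N)
Z(a, C) = (a + 12/C)² (Z(a, C) = (12/C + a)² = (a + 12/C)²)
Z(-212, -190)/(-48946) + 6804/(-13277) = ((12 - 190*(-212))²/(-190)²)/(-48946) + 6804/(-13277) = ((12 + 40280)²/36100)*(-1/48946) + 6804*(-1/13277) = ((1/36100)*40292²)*(-1/48946) - 6804/13277 = ((1/36100)*1623445264)*(-1/48946) - 6804/13277 = (405861316/9025)*(-1/48946) - 6804/13277 = -202930658/220868825 - 6804/13277 = -4197101831566/2932475389525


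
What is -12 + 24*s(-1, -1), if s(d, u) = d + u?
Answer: -60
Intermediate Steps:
-12 + 24*s(-1, -1) = -12 + 24*(-1 - 1) = -12 + 24*(-2) = -12 - 48 = -60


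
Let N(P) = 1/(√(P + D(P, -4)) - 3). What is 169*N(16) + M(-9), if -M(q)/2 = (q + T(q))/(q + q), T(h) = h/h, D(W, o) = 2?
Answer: 499/9 + 169*√2/3 ≈ 135.11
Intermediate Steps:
T(h) = 1
N(P) = 1/(-3 + √(2 + P)) (N(P) = 1/(√(P + 2) - 3) = 1/(√(2 + P) - 3) = 1/(-3 + √(2 + P)))
M(q) = -(1 + q)/q (M(q) = -2*(q + 1)/(q + q) = -2*(1 + q)/(2*q) = -2*(1 + q)*1/(2*q) = -(1 + q)/q)
169*N(16) + M(-9) = 169/(-3 + √(2 + 16)) + (-1 - 1*(-9))/(-9) = 169/(-3 + √18) - (-1 + 9)/9 = 169/(-3 + 3*√2) - ⅑*8 = 169/(-3 + 3*√2) - 8/9 = -8/9 + 169/(-3 + 3*√2)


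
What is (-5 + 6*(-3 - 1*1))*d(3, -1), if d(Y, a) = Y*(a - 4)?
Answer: 435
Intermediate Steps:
d(Y, a) = Y*(-4 + a)
(-5 + 6*(-3 - 1*1))*d(3, -1) = (-5 + 6*(-3 - 1*1))*(3*(-4 - 1)) = (-5 + 6*(-3 - 1))*(3*(-5)) = (-5 + 6*(-4))*(-15) = (-5 - 24)*(-15) = -29*(-15) = 435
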